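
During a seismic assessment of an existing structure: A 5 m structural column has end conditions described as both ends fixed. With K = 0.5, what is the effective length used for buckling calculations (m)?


L_eff = K * L
= 0.5 * 5
= 2.5 m

2.5 m


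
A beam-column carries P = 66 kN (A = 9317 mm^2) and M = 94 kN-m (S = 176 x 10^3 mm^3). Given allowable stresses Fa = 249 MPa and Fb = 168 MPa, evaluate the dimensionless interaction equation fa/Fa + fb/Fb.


f_a = P / A = 66000.0 / 9317 = 7.0838 MPa
f_b = M / S = 94000000.0 / 176000.0 = 534.0909 MPa
Ratio = f_a / Fa + f_b / Fb
= 7.0838 / 249 + 534.0909 / 168
= 3.2076 (dimensionless)

3.2076 (dimensionless)


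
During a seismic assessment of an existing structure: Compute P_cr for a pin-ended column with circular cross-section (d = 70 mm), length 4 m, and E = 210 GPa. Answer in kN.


I = pi * d^4 / 64 = 1178588.12 mm^4
L = 4000.0 mm
P_cr = pi^2 * E * I / L^2
= 9.8696 * 210000.0 * 1178588.12 / 4000.0^2
= 152672.61 N = 152.6726 kN

152.6726 kN


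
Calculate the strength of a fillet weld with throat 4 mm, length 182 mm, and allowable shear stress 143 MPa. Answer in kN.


Strength = throat * length * allowable stress
= 4 * 182 * 143 N
= 104104 N
= 104.1 kN

104.1 kN


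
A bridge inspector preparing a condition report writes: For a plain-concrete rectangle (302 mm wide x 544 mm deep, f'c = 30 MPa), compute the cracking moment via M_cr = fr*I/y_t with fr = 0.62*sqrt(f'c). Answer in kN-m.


fr = 0.62 * sqrt(30) = 0.62 * 5.4772 = 3.3959 MPa
I = 302 * 544^3 / 12 = 4051561130.67 mm^4
y_t = 272.0 mm
M_cr = fr * I / y_t = 3.3959 * 4051561130.67 / 272.0 N-mm
= 50.5831 kN-m

50.5831 kN-m


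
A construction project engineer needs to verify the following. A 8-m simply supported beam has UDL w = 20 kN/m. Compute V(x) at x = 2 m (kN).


R_A = w * L / 2 = 20 * 8 / 2 = 80.0 kN
V(x) = R_A - w * x = 80.0 - 20 * 2
= 40.0 kN

40.0 kN


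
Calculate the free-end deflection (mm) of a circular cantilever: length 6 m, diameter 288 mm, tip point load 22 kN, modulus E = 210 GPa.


I = pi * d^4 / 64 = pi * 288^4 / 64 = 337706834.33 mm^4
L = 6000.0 mm, P = 22000.0 N, E = 210000.0 MPa
delta = P * L^3 / (3 * E * I)
= 22000.0 * 6000.0^3 / (3 * 210000.0 * 337706834.33)
= 22.3355 mm

22.3355 mm


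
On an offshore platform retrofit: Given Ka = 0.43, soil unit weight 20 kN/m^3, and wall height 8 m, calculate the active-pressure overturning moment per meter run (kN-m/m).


Pa = 0.5 * Ka * gamma * H^2
= 0.5 * 0.43 * 20 * 8^2
= 275.2 kN/m
Arm = H / 3 = 8 / 3 = 2.6667 m
Mo = Pa * arm = Pa * H / 3 = 275.2 * 8 / 3 = 733.8667 kN-m/m

733.8667 kN-m/m


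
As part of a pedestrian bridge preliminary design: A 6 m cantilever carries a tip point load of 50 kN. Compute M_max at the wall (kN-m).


For a cantilever with a point load at the free end:
M_max = P * L = 50 * 6 = 300 kN-m

300 kN-m


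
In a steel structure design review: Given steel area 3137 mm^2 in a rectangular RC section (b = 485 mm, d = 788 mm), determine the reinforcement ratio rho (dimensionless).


rho = As / (b * d)
= 3137 / (485 * 788)
= 3137 / 382180
= 0.008208 (dimensionless)

0.008208 (dimensionless)


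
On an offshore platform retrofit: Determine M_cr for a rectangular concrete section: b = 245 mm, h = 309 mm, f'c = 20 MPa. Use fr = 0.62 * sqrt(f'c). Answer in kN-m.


fr = 0.62 * sqrt(20) = 0.62 * 4.4721 = 2.7727 MPa
I = 245 * 309^3 / 12 = 602365758.75 mm^4
y_t = 154.5 mm
M_cr = fr * I / y_t = 2.7727 * 602365758.75 / 154.5 N-mm
= 10.8103 kN-m

10.8103 kN-m


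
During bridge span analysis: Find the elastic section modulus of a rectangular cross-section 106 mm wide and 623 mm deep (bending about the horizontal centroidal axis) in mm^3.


S = b * h^2 / 6
= 106 * 623^2 / 6
= 106 * 388129 / 6
= 6856945.67 mm^3

6856945.67 mm^3


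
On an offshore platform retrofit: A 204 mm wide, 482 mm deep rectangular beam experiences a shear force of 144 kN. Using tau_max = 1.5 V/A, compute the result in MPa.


A = b * h = 204 * 482 = 98328 mm^2
V = 144 kN = 144000.0 N
tau_max = 1.5 * V / A = 1.5 * 144000.0 / 98328
= 2.1967 MPa

2.1967 MPa


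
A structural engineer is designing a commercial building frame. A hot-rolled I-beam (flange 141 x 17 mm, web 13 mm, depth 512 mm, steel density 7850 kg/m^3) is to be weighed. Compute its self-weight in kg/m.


A_flanges = 2 * 141 * 17 = 4794 mm^2
A_web = (512 - 2 * 17) * 13 = 6214 mm^2
A_total = 4794 + 6214 = 11008 mm^2 = 0.011008 m^2
Weight = rho * A = 7850 * 0.011008 = 86.4128 kg/m

86.4128 kg/m


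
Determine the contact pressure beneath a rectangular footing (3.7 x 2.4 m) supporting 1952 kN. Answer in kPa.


A = 3.7 * 2.4 = 8.88 m^2
q = P / A = 1952 / 8.88
= 219.8198 kPa

219.8198 kPa


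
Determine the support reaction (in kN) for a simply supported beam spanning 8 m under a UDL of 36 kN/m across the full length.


Total load = w * L = 36 * 8 = 288 kN
By symmetry, each reaction R = total / 2 = 288 / 2 = 144.0 kN

144.0 kN


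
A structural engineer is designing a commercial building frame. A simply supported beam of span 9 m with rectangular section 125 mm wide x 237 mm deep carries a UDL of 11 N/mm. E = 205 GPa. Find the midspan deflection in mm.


I = 125 * 237^3 / 12 = 138667218.75 mm^4
L = 9000.0 mm, w = 11 N/mm, E = 205000.0 MPa
delta = 5 * w * L^4 / (384 * E * I)
= 5 * 11 * 9000.0^4 / (384 * 205000.0 * 138667218.75)
= 33.0578 mm

33.0578 mm


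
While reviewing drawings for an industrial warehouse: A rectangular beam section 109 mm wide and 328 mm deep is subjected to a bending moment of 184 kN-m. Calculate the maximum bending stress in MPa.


I = b * h^3 / 12 = 109 * 328^3 / 12 = 320528597.33 mm^4
y = h / 2 = 328 / 2 = 164.0 mm
M = 184 kN-m = 184000000.0 N-mm
sigma = M * y / I = 184000000.0 * 164.0 / 320528597.33
= 94.14 MPa

94.14 MPa


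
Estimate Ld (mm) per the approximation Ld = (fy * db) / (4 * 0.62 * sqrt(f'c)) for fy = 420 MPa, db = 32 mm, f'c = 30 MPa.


Ld = (fy * db) / (4 * 0.62 * sqrt(f'c))
= (420 * 32) / (4 * 0.62 * sqrt(30))
= 13440 / 13.5835
= 989.43 mm

989.43 mm


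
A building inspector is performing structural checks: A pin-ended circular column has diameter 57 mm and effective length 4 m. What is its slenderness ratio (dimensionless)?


Radius of gyration r = d / 4 = 57 / 4 = 14.25 mm
L_eff = 4000.0 mm
Slenderness ratio = L / r = 4000.0 / 14.25 = 280.7 (dimensionless)

280.7 (dimensionless)


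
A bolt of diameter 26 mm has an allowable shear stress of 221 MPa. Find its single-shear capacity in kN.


A = pi * d^2 / 4 = pi * 26^2 / 4 = 530.9292 mm^2
V = f_v * A / 1000 = 221 * 530.9292 / 1000
= 117.3353 kN

117.3353 kN


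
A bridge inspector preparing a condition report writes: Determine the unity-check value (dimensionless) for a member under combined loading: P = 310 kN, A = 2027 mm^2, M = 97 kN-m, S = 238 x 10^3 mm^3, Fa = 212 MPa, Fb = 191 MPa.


f_a = P / A = 310000.0 / 2027 = 152.9354 MPa
f_b = M / S = 97000000.0 / 238000.0 = 407.563 MPa
Ratio = f_a / Fa + f_b / Fb
= 152.9354 / 212 + 407.563 / 191
= 2.8552 (dimensionless)

2.8552 (dimensionless)


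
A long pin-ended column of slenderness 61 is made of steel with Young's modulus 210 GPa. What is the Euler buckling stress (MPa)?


sigma_cr = pi^2 * E / lambda^2
= 9.8696 * 210000.0 / 61^2
= 9.8696 * 210000.0 / 3721
= 557.0054 MPa

557.0054 MPa


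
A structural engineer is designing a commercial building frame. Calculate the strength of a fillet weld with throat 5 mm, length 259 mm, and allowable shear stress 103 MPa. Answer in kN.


Strength = throat * length * allowable stress
= 5 * 259 * 103 N
= 133385 N
= 133.38 kN

133.38 kN


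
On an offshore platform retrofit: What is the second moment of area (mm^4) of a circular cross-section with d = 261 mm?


r = d / 2 = 261 / 2 = 130.5 mm
I = pi * r^4 / 4 = pi * 130.5^4 / 4
= 227788569.92 mm^4

227788569.92 mm^4


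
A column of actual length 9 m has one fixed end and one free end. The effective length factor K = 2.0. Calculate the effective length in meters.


L_eff = K * L
= 2.0 * 9
= 18.0 m

18.0 m


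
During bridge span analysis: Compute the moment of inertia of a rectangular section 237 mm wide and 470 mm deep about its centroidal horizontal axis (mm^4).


I = b * h^3 / 12
= 237 * 470^3 / 12
= 237 * 103823000 / 12
= 2050504250.0 mm^4

2050504250.0 mm^4


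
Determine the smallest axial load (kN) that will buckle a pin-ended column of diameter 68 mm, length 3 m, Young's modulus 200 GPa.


I = pi * d^4 / 64 = 1049555.84 mm^4
L = 3000.0 mm
P_cr = pi^2 * E * I / L^2
= 9.8696 * 200000.0 * 1049555.84 / 3000.0^2
= 230193.35 N = 230.1934 kN

230.1934 kN


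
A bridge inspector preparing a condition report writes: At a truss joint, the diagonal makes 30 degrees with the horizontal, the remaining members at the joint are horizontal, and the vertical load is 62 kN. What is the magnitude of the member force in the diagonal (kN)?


At the joint, only the diagonal has a vertical component, so vertical equilibrium gives:
F * sin(30) = 62
F = 62 / sin(30)
= 62 / 0.5
= 124.0 kN

124.0 kN


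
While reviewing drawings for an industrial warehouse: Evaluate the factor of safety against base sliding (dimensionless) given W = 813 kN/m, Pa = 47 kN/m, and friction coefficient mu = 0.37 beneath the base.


Resisting force = mu * W = 0.37 * 813 = 300.81 kN/m
FOS = Resisting / Driving = 300.81 / 47
= 6.4002 (dimensionless)

6.4002 (dimensionless)


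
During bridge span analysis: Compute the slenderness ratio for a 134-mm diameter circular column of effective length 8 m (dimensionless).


Radius of gyration r = d / 4 = 134 / 4 = 33.5 mm
L_eff = 8000.0 mm
Slenderness ratio = L / r = 8000.0 / 33.5 = 238.81 (dimensionless)

238.81 (dimensionless)


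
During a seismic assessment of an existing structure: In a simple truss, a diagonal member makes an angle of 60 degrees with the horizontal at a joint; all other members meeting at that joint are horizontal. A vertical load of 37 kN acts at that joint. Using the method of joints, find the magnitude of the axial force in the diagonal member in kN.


At the joint, only the diagonal has a vertical component, so vertical equilibrium gives:
F * sin(60) = 37
F = 37 / sin(60)
= 37 / 0.866025
= 42.72 kN

42.72 kN


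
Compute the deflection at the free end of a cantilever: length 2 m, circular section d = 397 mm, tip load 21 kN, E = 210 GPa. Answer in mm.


I = pi * d^4 / 64 = pi * 397^4 / 64 = 1219359948.0 mm^4
L = 2000.0 mm, P = 21000.0 N, E = 210000.0 MPa
delta = P * L^3 / (3 * E * I)
= 21000.0 * 2000.0^3 / (3 * 210000.0 * 1219359948.0)
= 0.2187 mm

0.2187 mm


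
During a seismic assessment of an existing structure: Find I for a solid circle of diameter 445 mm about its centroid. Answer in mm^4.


r = d / 2 = 445 / 2 = 222.5 mm
I = pi * r^4 / 4 = pi * 222.5^4 / 4
= 1924907845.66 mm^4

1924907845.66 mm^4


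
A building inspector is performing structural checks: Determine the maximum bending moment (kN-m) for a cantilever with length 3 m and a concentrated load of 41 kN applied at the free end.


For a cantilever with a point load at the free end:
M_max = P * L = 41 * 3 = 123 kN-m

123 kN-m


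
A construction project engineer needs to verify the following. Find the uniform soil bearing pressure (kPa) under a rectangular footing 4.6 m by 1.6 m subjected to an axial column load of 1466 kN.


A = 4.6 * 1.6 = 7.36 m^2
q = P / A = 1466 / 7.36
= 199.1848 kPa

199.1848 kPa


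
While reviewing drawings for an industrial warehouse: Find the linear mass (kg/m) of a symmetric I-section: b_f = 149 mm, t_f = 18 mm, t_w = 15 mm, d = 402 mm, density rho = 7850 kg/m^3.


A_flanges = 2 * 149 * 18 = 5364 mm^2
A_web = (402 - 2 * 18) * 15 = 5490 mm^2
A_total = 5364 + 5490 = 10854 mm^2 = 0.010854 m^2
Weight = rho * A = 7850 * 0.010854 = 85.2039 kg/m

85.2039 kg/m


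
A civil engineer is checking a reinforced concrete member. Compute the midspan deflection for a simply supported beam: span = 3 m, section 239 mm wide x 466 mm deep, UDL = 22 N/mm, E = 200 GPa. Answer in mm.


I = 239 * 466^3 / 12 = 2015461028.67 mm^4
L = 3000.0 mm, w = 22 N/mm, E = 200000.0 MPa
delta = 5 * w * L^4 / (384 * E * I)
= 5 * 22 * 3000.0^4 / (384 * 200000.0 * 2015461028.67)
= 0.0576 mm

0.0576 mm


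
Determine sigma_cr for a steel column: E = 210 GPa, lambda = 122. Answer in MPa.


sigma_cr = pi^2 * E / lambda^2
= 9.8696 * 210000.0 / 122^2
= 9.8696 * 210000.0 / 14884
= 139.2513 MPa

139.2513 MPa


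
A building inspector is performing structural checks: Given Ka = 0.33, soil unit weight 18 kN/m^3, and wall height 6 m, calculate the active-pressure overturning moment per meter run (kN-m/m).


Pa = 0.5 * Ka * gamma * H^2
= 0.5 * 0.33 * 18 * 6^2
= 106.92 kN/m
Arm = H / 3 = 6 / 3 = 2.0 m
Mo = Pa * arm = Pa * H / 3 = 106.92 * 6 / 3 = 213.84 kN-m/m

213.84 kN-m/m


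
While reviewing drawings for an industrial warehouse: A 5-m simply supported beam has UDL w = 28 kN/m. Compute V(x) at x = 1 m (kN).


R_A = w * L / 2 = 28 * 5 / 2 = 70.0 kN
V(x) = R_A - w * x = 70.0 - 28 * 1
= 42.0 kN

42.0 kN


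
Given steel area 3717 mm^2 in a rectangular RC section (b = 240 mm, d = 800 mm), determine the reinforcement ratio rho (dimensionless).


rho = As / (b * d)
= 3717 / (240 * 800)
= 3717 / 192000
= 0.019359 (dimensionless)

0.019359 (dimensionless)


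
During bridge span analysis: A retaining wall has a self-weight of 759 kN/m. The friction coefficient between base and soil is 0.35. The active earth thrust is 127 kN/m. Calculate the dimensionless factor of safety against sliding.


Resisting force = mu * W = 0.35 * 759 = 265.65 kN/m
FOS = Resisting / Driving = 265.65 / 127
= 2.0917 (dimensionless)

2.0917 (dimensionless)


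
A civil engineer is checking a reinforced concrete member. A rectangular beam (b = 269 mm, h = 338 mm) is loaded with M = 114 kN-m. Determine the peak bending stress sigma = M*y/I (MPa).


I = b * h^3 / 12 = 269 * 338^3 / 12 = 865607747.33 mm^4
y = h / 2 = 338 / 2 = 169.0 mm
M = 114 kN-m = 114000000.0 N-mm
sigma = M * y / I = 114000000.0 * 169.0 / 865607747.33
= 22.26 MPa

22.26 MPa


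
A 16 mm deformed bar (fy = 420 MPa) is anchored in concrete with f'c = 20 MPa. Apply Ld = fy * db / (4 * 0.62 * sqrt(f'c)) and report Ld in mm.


Ld = (fy * db) / (4 * 0.62 * sqrt(f'c))
= (420 * 16) / (4 * 0.62 * sqrt(20))
= 6720 / 11.0909
= 605.9 mm

605.9 mm


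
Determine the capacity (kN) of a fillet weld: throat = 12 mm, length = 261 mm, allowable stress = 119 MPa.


Strength = throat * length * allowable stress
= 12 * 261 * 119 N
= 372708 N
= 372.71 kN

372.71 kN


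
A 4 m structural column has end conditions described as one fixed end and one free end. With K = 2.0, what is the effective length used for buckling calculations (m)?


L_eff = K * L
= 2.0 * 4
= 8.0 m

8.0 m


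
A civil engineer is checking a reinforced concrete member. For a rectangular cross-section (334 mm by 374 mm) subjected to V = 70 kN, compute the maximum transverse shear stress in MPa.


A = b * h = 334 * 374 = 124916 mm^2
V = 70 kN = 70000.0 N
tau_max = 1.5 * V / A = 1.5 * 70000.0 / 124916
= 0.8406 MPa

0.8406 MPa


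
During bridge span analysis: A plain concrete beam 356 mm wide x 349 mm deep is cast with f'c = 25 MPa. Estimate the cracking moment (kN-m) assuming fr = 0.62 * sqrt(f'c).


fr = 0.62 * sqrt(25) = 0.62 * 5.0 = 3.1 MPa
I = 356 * 349^3 / 12 = 1261086953.67 mm^4
y_t = 174.5 mm
M_cr = fr * I / y_t = 3.1 * 1261086953.67 / 174.5 N-mm
= 22.4033 kN-m

22.4033 kN-m


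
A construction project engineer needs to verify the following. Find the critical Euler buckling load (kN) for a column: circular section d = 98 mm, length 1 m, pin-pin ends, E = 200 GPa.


I = pi * d^4 / 64 = 4527664.12 mm^4
L = 1000.0 mm
P_cr = pi^2 * E * I / L^2
= 9.8696 * 200000.0 * 4527664.12 / 1000.0^2
= 8937250.74 N = 8937.2507 kN

8937.2507 kN


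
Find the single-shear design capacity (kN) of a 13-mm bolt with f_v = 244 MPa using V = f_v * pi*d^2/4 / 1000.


A = pi * d^2 / 4 = pi * 13^2 / 4 = 132.7323 mm^2
V = f_v * A / 1000 = 244 * 132.7323 / 1000
= 32.3867 kN

32.3867 kN


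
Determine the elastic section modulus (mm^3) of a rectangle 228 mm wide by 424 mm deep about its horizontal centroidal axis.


S = b * h^2 / 6
= 228 * 424^2 / 6
= 228 * 179776 / 6
= 6831488.0 mm^3

6831488.0 mm^3


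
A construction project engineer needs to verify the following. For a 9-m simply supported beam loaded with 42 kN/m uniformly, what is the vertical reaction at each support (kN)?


Total load = w * L = 42 * 9 = 378 kN
By symmetry, each reaction R = total / 2 = 378 / 2 = 189.0 kN

189.0 kN


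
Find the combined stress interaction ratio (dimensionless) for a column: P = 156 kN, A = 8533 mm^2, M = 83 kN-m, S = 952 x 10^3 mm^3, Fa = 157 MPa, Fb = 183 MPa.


f_a = P / A = 156000.0 / 8533 = 18.282 MPa
f_b = M / S = 83000000.0 / 952000.0 = 87.1849 MPa
Ratio = f_a / Fa + f_b / Fb
= 18.282 / 157 + 87.1849 / 183
= 0.5929 (dimensionless)

0.5929 (dimensionless)


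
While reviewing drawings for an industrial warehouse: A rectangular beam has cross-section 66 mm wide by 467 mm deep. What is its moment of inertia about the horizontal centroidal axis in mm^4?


I = b * h^3 / 12
= 66 * 467^3 / 12
= 66 * 101847563 / 12
= 560161596.5 mm^4

560161596.5 mm^4


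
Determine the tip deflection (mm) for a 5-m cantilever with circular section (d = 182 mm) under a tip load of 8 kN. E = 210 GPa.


I = pi * d^4 / 64 = pi * 182^4 / 64 = 53858648.42 mm^4
L = 5000.0 mm, P = 8000.0 N, E = 210000.0 MPa
delta = P * L^3 / (3 * E * I)
= 8000.0 * 5000.0^3 / (3 * 210000.0 * 53858648.42)
= 29.4716 mm

29.4716 mm


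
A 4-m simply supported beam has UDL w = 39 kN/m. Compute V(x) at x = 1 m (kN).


R_A = w * L / 2 = 39 * 4 / 2 = 78.0 kN
V(x) = R_A - w * x = 78.0 - 39 * 1
= 39.0 kN

39.0 kN


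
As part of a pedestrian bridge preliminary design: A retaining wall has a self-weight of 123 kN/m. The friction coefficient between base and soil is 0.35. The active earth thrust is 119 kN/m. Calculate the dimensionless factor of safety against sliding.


Resisting force = mu * W = 0.35 * 123 = 43.05 kN/m
FOS = Resisting / Driving = 43.05 / 119
= 0.3618 (dimensionless)

0.3618 (dimensionless)


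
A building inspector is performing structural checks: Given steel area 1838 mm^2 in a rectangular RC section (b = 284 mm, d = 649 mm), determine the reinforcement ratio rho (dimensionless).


rho = As / (b * d)
= 1838 / (284 * 649)
= 1838 / 184316
= 0.009972 (dimensionless)

0.009972 (dimensionless)


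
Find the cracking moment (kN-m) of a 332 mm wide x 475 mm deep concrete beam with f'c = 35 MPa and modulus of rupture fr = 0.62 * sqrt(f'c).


fr = 0.62 * sqrt(35) = 0.62 * 5.9161 = 3.668 MPa
I = 332 * 475^3 / 12 = 2965088541.67 mm^4
y_t = 237.5 mm
M_cr = fr * I / y_t = 3.668 * 2965088541.67 / 237.5 N-mm
= 45.7931 kN-m

45.7931 kN-m


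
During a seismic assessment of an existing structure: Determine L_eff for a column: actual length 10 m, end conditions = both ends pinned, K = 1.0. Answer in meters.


L_eff = K * L
= 1.0 * 10
= 10.0 m

10.0 m


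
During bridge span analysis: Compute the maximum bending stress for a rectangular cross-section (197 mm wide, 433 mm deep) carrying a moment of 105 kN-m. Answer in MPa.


I = b * h^3 / 12 = 197 * 433^3 / 12 = 1332749932.42 mm^4
y = h / 2 = 433 / 2 = 216.5 mm
M = 105 kN-m = 105000000.0 N-mm
sigma = M * y / I = 105000000.0 * 216.5 / 1332749932.42
= 17.06 MPa

17.06 MPa


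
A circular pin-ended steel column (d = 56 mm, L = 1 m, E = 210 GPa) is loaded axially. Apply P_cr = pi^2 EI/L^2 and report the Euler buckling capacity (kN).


I = pi * d^4 / 64 = 482749.69 mm^4
L = 1000.0 mm
P_cr = pi^2 * E * I / L^2
= 9.8696 * 210000.0 * 482749.69 / 1000.0^2
= 1000555.18 N = 1000.5552 kN

1000.5552 kN


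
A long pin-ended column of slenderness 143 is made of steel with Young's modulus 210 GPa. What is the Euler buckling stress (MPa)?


sigma_cr = pi^2 * E / lambda^2
= 9.8696 * 210000.0 / 143^2
= 9.8696 * 210000.0 / 20449
= 101.3554 MPa

101.3554 MPa


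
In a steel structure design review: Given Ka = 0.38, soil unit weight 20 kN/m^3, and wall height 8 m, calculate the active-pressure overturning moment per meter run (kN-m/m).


Pa = 0.5 * Ka * gamma * H^2
= 0.5 * 0.38 * 20 * 8^2
= 243.2 kN/m
Arm = H / 3 = 8 / 3 = 2.6667 m
Mo = Pa * arm = Pa * H / 3 = 243.2 * 8 / 3 = 648.5333 kN-m/m

648.5333 kN-m/m


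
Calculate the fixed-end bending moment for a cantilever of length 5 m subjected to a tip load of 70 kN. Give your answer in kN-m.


For a cantilever with a point load at the free end:
M_max = P * L = 70 * 5 = 350 kN-m

350 kN-m


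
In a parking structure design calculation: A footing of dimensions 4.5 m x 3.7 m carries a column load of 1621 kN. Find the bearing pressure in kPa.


A = 4.5 * 3.7 = 16.65 m^2
q = P / A = 1621 / 16.65
= 97.3574 kPa

97.3574 kPa


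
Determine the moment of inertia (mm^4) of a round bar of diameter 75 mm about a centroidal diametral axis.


r = d / 2 = 75 / 2 = 37.5 mm
I = pi * r^4 / 4 = pi * 37.5^4 / 4
= 1553155.55 mm^4

1553155.55 mm^4


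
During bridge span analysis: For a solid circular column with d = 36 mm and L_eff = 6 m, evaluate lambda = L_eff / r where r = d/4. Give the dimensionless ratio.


Radius of gyration r = d / 4 = 36 / 4 = 9.0 mm
L_eff = 6000.0 mm
Slenderness ratio = L / r = 6000.0 / 9.0 = 666.67 (dimensionless)

666.67 (dimensionless)


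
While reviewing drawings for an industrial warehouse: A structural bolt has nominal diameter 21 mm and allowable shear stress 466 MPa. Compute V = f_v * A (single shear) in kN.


A = pi * d^2 / 4 = pi * 21^2 / 4 = 346.3606 mm^2
V = f_v * A / 1000 = 466 * 346.3606 / 1000
= 161.404 kN

161.404 kN


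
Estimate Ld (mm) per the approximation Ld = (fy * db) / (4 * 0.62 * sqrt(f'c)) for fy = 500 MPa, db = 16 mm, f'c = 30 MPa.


Ld = (fy * db) / (4 * 0.62 * sqrt(f'c))
= (500 * 16) / (4 * 0.62 * sqrt(30))
= 8000 / 13.5835
= 588.95 mm

588.95 mm


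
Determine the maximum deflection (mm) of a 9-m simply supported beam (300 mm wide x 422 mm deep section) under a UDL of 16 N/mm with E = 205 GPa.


I = 300 * 422^3 / 12 = 1878786200.0 mm^4
L = 9000.0 mm, w = 16 N/mm, E = 205000.0 MPa
delta = 5 * w * L^4 / (384 * E * I)
= 5 * 16 * 9000.0^4 / (384 * 205000.0 * 1878786200.0)
= 3.5489 mm

3.5489 mm


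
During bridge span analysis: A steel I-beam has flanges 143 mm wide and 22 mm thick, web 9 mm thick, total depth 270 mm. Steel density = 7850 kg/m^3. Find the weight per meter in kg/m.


A_flanges = 2 * 143 * 22 = 6292 mm^2
A_web = (270 - 2 * 22) * 9 = 2034 mm^2
A_total = 6292 + 2034 = 8326 mm^2 = 0.008326 m^2
Weight = rho * A = 7850 * 0.008326 = 65.3591 kg/m

65.3591 kg/m


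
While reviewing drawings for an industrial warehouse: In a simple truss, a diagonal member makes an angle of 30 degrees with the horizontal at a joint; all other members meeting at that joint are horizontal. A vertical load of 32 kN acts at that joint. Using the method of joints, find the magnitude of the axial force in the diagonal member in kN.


At the joint, only the diagonal has a vertical component, so vertical equilibrium gives:
F * sin(30) = 32
F = 32 / sin(30)
= 32 / 0.5
= 64.0 kN

64.0 kN


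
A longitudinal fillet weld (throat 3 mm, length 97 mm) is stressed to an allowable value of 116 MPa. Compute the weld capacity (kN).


Strength = throat * length * allowable stress
= 3 * 97 * 116 N
= 33756 N
= 33.76 kN

33.76 kN


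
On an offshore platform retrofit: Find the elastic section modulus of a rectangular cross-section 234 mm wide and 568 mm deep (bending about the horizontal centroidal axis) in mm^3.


S = b * h^2 / 6
= 234 * 568^2 / 6
= 234 * 322624 / 6
= 12582336.0 mm^3

12582336.0 mm^3


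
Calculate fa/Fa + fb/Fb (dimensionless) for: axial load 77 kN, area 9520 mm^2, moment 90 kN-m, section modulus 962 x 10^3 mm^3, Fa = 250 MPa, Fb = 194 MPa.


f_a = P / A = 77000.0 / 9520 = 8.0882 MPa
f_b = M / S = 90000000.0 / 962000.0 = 93.5551 MPa
Ratio = f_a / Fa + f_b / Fb
= 8.0882 / 250 + 93.5551 / 194
= 0.5146 (dimensionless)

0.5146 (dimensionless)


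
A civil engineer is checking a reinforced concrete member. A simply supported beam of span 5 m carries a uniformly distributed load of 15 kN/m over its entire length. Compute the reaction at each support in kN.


Total load = w * L = 15 * 5 = 75 kN
By symmetry, each reaction R = total / 2 = 75 / 2 = 37.5 kN

37.5 kN


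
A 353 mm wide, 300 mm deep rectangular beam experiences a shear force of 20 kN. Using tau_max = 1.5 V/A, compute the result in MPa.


A = b * h = 353 * 300 = 105900 mm^2
V = 20 kN = 20000.0 N
tau_max = 1.5 * V / A = 1.5 * 20000.0 / 105900
= 0.2833 MPa

0.2833 MPa


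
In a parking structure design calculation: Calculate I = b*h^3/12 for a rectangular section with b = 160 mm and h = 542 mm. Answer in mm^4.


I = b * h^3 / 12
= 160 * 542^3 / 12
= 160 * 159220088 / 12
= 2122934506.67 mm^4

2122934506.67 mm^4


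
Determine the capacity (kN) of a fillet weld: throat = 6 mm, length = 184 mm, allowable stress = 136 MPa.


Strength = throat * length * allowable stress
= 6 * 184 * 136 N
= 150144 N
= 150.14 kN

150.14 kN


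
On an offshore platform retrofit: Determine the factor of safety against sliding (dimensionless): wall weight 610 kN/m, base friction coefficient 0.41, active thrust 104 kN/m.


Resisting force = mu * W = 0.41 * 610 = 250.1 kN/m
FOS = Resisting / Driving = 250.1 / 104
= 2.4048 (dimensionless)

2.4048 (dimensionless)


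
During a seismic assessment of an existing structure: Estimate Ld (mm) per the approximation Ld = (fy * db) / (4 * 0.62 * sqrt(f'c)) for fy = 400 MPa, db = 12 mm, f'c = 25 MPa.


Ld = (fy * db) / (4 * 0.62 * sqrt(f'c))
= (400 * 12) / (4 * 0.62 * sqrt(25))
= 4800 / 12.4
= 387.1 mm

387.1 mm


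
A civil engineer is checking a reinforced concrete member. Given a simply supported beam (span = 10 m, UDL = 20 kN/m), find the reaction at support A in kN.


Total load = w * L = 20 * 10 = 200 kN
By symmetry, each reaction R = total / 2 = 200 / 2 = 100.0 kN

100.0 kN


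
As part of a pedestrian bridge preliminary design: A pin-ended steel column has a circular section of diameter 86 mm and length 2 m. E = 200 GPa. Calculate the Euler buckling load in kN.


I = pi * d^4 / 64 = 2685120.03 mm^4
L = 2000.0 mm
P_cr = pi^2 * E * I / L^2
= 9.8696 * 200000.0 * 2685120.03 / 2000.0^2
= 1325053.62 N = 1325.0536 kN

1325.0536 kN


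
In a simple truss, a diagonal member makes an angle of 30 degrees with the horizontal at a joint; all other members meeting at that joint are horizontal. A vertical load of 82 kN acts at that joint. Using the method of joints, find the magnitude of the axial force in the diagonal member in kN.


At the joint, only the diagonal has a vertical component, so vertical equilibrium gives:
F * sin(30) = 82
F = 82 / sin(30)
= 82 / 0.5
= 164.0 kN

164.0 kN


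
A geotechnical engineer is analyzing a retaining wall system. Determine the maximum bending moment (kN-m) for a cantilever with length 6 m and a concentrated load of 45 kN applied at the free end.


For a cantilever with a point load at the free end:
M_max = P * L = 45 * 6 = 270 kN-m

270 kN-m


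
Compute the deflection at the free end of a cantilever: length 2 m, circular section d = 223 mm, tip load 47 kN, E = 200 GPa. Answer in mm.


I = pi * d^4 / 64 = pi * 223^4 / 64 = 121391799.92 mm^4
L = 2000.0 mm, P = 47000.0 N, E = 200000.0 MPa
delta = P * L^3 / (3 * E * I)
= 47000.0 * 2000.0^3 / (3 * 200000.0 * 121391799.92)
= 5.1623 mm

5.1623 mm


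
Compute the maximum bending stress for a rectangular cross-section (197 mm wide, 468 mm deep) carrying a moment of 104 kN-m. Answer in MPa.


I = b * h^3 / 12 = 197 * 468^3 / 12 = 1682761392.0 mm^4
y = h / 2 = 468 / 2 = 234.0 mm
M = 104 kN-m = 104000000.0 N-mm
sigma = M * y / I = 104000000.0 * 234.0 / 1682761392.0
= 14.46 MPa

14.46 MPa


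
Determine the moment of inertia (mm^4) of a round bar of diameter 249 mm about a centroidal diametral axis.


r = d / 2 = 249 / 2 = 124.5 mm
I = pi * r^4 / 4 = pi * 124.5^4 / 4
= 188697995.64 mm^4

188697995.64 mm^4


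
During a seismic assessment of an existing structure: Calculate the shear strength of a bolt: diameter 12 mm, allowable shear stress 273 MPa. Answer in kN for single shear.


A = pi * d^2 / 4 = pi * 12^2 / 4 = 113.0973 mm^2
V = f_v * A / 1000 = 273 * 113.0973 / 1000
= 30.8756 kN

30.8756 kN


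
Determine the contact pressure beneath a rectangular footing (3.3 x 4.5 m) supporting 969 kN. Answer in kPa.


A = 3.3 * 4.5 = 14.85 m^2
q = P / A = 969 / 14.85
= 65.2525 kPa

65.2525 kPa


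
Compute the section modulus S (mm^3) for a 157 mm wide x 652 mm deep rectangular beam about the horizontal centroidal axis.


S = b * h^2 / 6
= 157 * 652^2 / 6
= 157 * 425104 / 6
= 11123554.67 mm^3

11123554.67 mm^3


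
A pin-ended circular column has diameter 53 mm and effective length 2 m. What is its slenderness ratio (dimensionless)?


Radius of gyration r = d / 4 = 53 / 4 = 13.25 mm
L_eff = 2000.0 mm
Slenderness ratio = L / r = 2000.0 / 13.25 = 150.94 (dimensionless)

150.94 (dimensionless)


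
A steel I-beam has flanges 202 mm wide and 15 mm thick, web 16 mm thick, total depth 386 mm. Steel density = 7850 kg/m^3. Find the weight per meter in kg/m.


A_flanges = 2 * 202 * 15 = 6060 mm^2
A_web = (386 - 2 * 15) * 16 = 5696 mm^2
A_total = 6060 + 5696 = 11756 mm^2 = 0.011756 m^2
Weight = rho * A = 7850 * 0.011756 = 92.2846 kg/m

92.2846 kg/m


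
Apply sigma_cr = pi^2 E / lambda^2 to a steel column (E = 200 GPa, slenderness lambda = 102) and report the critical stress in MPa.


sigma_cr = pi^2 * E / lambda^2
= 9.8696 * 200000.0 / 102^2
= 9.8696 * 200000.0 / 10404
= 189.7271 MPa

189.7271 MPa


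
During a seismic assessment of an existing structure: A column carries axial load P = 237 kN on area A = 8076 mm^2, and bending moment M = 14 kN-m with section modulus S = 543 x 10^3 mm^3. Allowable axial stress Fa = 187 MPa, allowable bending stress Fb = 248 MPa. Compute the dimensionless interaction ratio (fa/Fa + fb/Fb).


f_a = P / A = 237000.0 / 8076 = 29.3462 MPa
f_b = M / S = 14000000.0 / 543000.0 = 25.7827 MPa
Ratio = f_a / Fa + f_b / Fb
= 29.3462 / 187 + 25.7827 / 248
= 0.2609 (dimensionless)

0.2609 (dimensionless)


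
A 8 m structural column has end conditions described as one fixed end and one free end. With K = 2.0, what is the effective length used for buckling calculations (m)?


L_eff = K * L
= 2.0 * 8
= 16.0 m

16.0 m


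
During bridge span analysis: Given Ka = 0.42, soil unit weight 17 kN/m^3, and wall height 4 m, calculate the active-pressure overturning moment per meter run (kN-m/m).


Pa = 0.5 * Ka * gamma * H^2
= 0.5 * 0.42 * 17 * 4^2
= 57.12 kN/m
Arm = H / 3 = 4 / 3 = 1.3333 m
Mo = Pa * arm = Pa * H / 3 = 57.12 * 4 / 3 = 76.16 kN-m/m

76.16 kN-m/m


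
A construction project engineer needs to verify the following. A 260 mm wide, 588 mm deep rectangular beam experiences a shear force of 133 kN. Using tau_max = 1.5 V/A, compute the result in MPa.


A = b * h = 260 * 588 = 152880 mm^2
V = 133 kN = 133000.0 N
tau_max = 1.5 * V / A = 1.5 * 133000.0 / 152880
= 1.3049 MPa

1.3049 MPa


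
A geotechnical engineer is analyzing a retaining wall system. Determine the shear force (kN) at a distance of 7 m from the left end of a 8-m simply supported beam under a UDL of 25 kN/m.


R_A = w * L / 2 = 25 * 8 / 2 = 100.0 kN
V(x) = R_A - w * x = 100.0 - 25 * 7
= -75.0 kN

-75.0 kN


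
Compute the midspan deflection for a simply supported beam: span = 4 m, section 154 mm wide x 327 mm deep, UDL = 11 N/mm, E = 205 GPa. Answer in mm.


I = 154 * 327^3 / 12 = 448727548.5 mm^4
L = 4000.0 mm, w = 11 N/mm, E = 205000.0 MPa
delta = 5 * w * L^4 / (384 * E * I)
= 5 * 11 * 4000.0^4 / (384 * 205000.0 * 448727548.5)
= 0.3986 mm

0.3986 mm


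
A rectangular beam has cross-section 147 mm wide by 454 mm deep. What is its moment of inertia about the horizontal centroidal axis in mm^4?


I = b * h^3 / 12
= 147 * 454^3 / 12
= 147 * 93576664 / 12
= 1146314134.0 mm^4

1146314134.0 mm^4


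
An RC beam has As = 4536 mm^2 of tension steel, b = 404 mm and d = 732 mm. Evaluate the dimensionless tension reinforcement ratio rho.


rho = As / (b * d)
= 4536 / (404 * 732)
= 4536 / 295728
= 0.015338 (dimensionless)

0.015338 (dimensionless)


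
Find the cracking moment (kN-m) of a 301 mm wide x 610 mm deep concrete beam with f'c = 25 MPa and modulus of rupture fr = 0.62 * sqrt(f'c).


fr = 0.62 * sqrt(25) = 0.62 * 5.0 = 3.1 MPa
I = 301 * 610^3 / 12 = 5693440083.33 mm^4
y_t = 305.0 mm
M_cr = fr * I / y_t = 3.1 * 5693440083.33 / 305.0 N-mm
= 57.8678 kN-m

57.8678 kN-m


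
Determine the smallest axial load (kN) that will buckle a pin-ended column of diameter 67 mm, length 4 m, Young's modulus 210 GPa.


I = pi * d^4 / 64 = 989165.84 mm^4
L = 4000.0 mm
P_cr = pi^2 * E * I / L^2
= 9.8696 * 210000.0 * 989165.84 / 4000.0^2
= 128135.12 N = 128.1351 kN

128.1351 kN


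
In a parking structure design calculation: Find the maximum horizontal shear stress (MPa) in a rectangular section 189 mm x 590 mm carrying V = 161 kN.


A = b * h = 189 * 590 = 111510 mm^2
V = 161 kN = 161000.0 N
tau_max = 1.5 * V / A = 1.5 * 161000.0 / 111510
= 2.1657 MPa

2.1657 MPa


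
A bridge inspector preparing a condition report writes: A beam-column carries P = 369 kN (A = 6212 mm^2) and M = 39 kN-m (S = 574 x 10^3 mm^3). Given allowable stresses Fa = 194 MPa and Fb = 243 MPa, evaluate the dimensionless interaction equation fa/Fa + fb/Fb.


f_a = P / A = 369000.0 / 6212 = 59.4012 MPa
f_b = M / S = 39000000.0 / 574000.0 = 67.9443 MPa
Ratio = f_a / Fa + f_b / Fb
= 59.4012 / 194 + 67.9443 / 243
= 0.5858 (dimensionless)

0.5858 (dimensionless)


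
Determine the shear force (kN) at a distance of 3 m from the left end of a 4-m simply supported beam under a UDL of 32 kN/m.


R_A = w * L / 2 = 32 * 4 / 2 = 64.0 kN
V(x) = R_A - w * x = 64.0 - 32 * 3
= -32.0 kN

-32.0 kN


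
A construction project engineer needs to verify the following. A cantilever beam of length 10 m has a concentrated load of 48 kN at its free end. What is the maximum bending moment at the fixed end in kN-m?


For a cantilever with a point load at the free end:
M_max = P * L = 48 * 10 = 480 kN-m

480 kN-m


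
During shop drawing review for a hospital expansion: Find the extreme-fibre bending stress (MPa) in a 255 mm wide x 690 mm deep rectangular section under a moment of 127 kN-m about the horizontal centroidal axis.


I = b * h^3 / 12 = 255 * 690^3 / 12 = 6980816250.0 mm^4
y = h / 2 = 690 / 2 = 345.0 mm
M = 127 kN-m = 127000000.0 N-mm
sigma = M * y / I = 127000000.0 * 345.0 / 6980816250.0
= 6.28 MPa

6.28 MPa


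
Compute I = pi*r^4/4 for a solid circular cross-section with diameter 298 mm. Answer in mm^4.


r = d / 2 = 298 / 2 = 149.0 mm
I = pi * r^4 / 4 = pi * 149.0^4 / 4
= 387110503.31 mm^4

387110503.31 mm^4


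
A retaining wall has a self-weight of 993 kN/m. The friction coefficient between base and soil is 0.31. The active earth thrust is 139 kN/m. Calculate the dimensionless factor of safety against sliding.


Resisting force = mu * W = 0.31 * 993 = 307.83 kN/m
FOS = Resisting / Driving = 307.83 / 139
= 2.2146 (dimensionless)

2.2146 (dimensionless)


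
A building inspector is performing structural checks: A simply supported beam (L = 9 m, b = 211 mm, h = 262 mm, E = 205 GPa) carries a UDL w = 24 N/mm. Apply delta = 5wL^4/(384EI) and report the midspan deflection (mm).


I = 211 * 262^3 / 12 = 316231467.33 mm^4
L = 9000.0 mm, w = 24 N/mm, E = 205000.0 MPa
delta = 5 * w * L^4 / (384 * E * I)
= 5 * 24 * 9000.0^4 / (384 * 205000.0 * 316231467.33)
= 31.6272 mm

31.6272 mm


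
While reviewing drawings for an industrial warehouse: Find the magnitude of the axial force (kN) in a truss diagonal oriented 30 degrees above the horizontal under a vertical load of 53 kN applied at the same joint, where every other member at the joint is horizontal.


At the joint, only the diagonal has a vertical component, so vertical equilibrium gives:
F * sin(30) = 53
F = 53 / sin(30)
= 53 / 0.5
= 106.0 kN

106.0 kN


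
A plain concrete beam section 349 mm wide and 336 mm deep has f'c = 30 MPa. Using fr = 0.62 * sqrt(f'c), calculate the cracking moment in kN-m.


fr = 0.62 * sqrt(30) = 0.62 * 5.4772 = 3.3959 MPa
I = 349 * 336^3 / 12 = 1103219712.0 mm^4
y_t = 168.0 mm
M_cr = fr * I / y_t = 3.3959 * 1103219712.0 / 168.0 N-mm
= 22.3 kN-m

22.3 kN-m


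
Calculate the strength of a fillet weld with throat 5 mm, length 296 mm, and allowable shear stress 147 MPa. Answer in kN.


Strength = throat * length * allowable stress
= 5 * 296 * 147 N
= 217560 N
= 217.56 kN

217.56 kN


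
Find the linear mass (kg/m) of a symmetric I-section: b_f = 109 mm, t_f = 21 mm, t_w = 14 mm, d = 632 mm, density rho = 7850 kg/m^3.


A_flanges = 2 * 109 * 21 = 4578 mm^2
A_web = (632 - 2 * 21) * 14 = 8260 mm^2
A_total = 4578 + 8260 = 12838 mm^2 = 0.012838 m^2
Weight = rho * A = 7850 * 0.012838 = 100.7783 kg/m

100.7783 kg/m


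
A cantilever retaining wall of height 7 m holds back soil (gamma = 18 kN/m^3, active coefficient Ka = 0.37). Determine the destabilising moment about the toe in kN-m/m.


Pa = 0.5 * Ka * gamma * H^2
= 0.5 * 0.37 * 18 * 7^2
= 163.17 kN/m
Arm = H / 3 = 7 / 3 = 2.3333 m
Mo = Pa * arm = Pa * H / 3 = 163.17 * 7 / 3 = 380.73 kN-m/m

380.73 kN-m/m


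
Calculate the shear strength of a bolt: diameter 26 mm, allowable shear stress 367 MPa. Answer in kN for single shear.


A = pi * d^2 / 4 = pi * 26^2 / 4 = 530.9292 mm^2
V = f_v * A / 1000 = 367 * 530.9292 / 1000
= 194.851 kN

194.851 kN


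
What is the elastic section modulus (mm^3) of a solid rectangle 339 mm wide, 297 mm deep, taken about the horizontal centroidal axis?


S = b * h^2 / 6
= 339 * 297^2 / 6
= 339 * 88209 / 6
= 4983808.5 mm^3

4983808.5 mm^3


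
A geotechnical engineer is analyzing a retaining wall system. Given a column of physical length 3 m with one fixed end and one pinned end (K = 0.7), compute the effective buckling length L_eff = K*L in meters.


L_eff = K * L
= 0.7 * 3
= 2.1 m

2.1 m


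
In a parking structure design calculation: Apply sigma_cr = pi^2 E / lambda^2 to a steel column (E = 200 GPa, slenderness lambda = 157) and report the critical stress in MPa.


sigma_cr = pi^2 * E / lambda^2
= 9.8696 * 200000.0 / 157^2
= 9.8696 * 200000.0 / 24649
= 80.0812 MPa

80.0812 MPa


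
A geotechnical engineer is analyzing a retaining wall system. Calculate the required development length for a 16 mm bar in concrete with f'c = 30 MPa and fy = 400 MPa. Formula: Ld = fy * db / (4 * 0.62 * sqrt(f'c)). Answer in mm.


Ld = (fy * db) / (4 * 0.62 * sqrt(f'c))
= (400 * 16) / (4 * 0.62 * sqrt(30))
= 6400 / 13.5835
= 471.16 mm

471.16 mm


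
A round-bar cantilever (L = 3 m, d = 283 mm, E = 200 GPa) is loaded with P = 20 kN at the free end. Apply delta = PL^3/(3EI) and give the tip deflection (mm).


I = pi * d^4 / 64 = pi * 283^4 / 64 = 314858658.55 mm^4
L = 3000.0 mm, P = 20000.0 N, E = 200000.0 MPa
delta = P * L^3 / (3 * E * I)
= 20000.0 * 3000.0^3 / (3 * 200000.0 * 314858658.55)
= 2.8584 mm

2.8584 mm


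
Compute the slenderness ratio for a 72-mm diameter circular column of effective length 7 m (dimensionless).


Radius of gyration r = d / 4 = 72 / 4 = 18.0 mm
L_eff = 7000.0 mm
Slenderness ratio = L / r = 7000.0 / 18.0 = 388.89 (dimensionless)

388.89 (dimensionless)


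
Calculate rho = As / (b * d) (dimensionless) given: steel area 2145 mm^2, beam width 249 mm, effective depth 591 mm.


rho = As / (b * d)
= 2145 / (249 * 591)
= 2145 / 147159
= 0.014576 (dimensionless)

0.014576 (dimensionless)


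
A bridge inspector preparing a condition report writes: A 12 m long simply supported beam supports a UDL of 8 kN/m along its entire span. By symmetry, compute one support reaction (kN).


Total load = w * L = 8 * 12 = 96 kN
By symmetry, each reaction R = total / 2 = 96 / 2 = 48.0 kN

48.0 kN
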